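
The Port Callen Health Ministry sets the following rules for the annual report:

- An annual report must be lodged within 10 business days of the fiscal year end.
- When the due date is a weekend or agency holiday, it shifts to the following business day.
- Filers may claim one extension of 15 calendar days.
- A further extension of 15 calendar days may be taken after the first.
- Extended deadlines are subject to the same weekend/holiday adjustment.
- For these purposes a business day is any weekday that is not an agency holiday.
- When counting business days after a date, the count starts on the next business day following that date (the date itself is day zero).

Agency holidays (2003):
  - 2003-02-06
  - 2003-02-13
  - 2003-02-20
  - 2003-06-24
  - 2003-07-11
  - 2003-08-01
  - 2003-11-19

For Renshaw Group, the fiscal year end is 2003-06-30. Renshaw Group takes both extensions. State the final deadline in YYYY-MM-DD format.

10 business days after 2003-06-30, excluding weekends and holidays, is 2003-07-15.
2003-07-15 falls on a Tuesday, which is a business day, so no adjustment is needed.
With the 15-day extension, 2003-07-15 becomes 2003-07-30.
2003-07-30 is a Wednesday and not a listed holiday, so it stands.
Add the 15 calendar-day extension to 2003-07-30: 2003-08-14.
2003-08-14 (Thursday) is already a business day.
Final deadline: 2003-08-14.

2003-08-14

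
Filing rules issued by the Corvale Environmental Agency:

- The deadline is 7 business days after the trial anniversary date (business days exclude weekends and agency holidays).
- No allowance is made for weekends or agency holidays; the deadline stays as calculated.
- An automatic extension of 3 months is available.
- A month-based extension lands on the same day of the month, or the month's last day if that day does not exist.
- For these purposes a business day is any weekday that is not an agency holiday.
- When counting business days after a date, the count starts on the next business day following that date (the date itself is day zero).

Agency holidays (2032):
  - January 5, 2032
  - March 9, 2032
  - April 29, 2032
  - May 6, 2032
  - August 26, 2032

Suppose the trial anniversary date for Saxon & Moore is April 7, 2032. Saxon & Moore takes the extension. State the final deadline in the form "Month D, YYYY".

July 16, 2032

Counting 7 business days after April 7, 2032 (skipping weekends and listed holidays) reaches April 16, 2032.
April 16, 2032 is a Friday; no weekend or holiday adjustment applies.
The 3 months extension carries April 16, 2032 to July 16, 2032.
July 16, 2032 is a Friday; no weekend or holiday adjustment applies.
Deadline: July 16, 2032.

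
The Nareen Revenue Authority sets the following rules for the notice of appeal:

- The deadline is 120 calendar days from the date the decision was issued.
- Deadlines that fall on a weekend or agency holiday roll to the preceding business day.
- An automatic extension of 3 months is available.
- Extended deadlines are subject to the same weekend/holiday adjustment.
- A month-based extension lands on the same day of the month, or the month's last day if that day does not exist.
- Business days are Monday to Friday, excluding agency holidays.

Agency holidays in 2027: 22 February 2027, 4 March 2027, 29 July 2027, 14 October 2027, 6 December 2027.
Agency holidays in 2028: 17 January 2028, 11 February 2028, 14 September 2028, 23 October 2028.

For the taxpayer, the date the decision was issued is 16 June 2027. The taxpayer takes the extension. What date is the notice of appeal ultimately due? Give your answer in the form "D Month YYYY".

13 January 2028

From 16 June 2027, 120 calendar days later is 14 October 2027.
Because 14 October 2027 is a listed holiday, the deadline becomes 13 October 2027 (Wednesday).
The 3 months extension carries 13 October 2027 to 13 January 2028.
13 January 2028 falls on a Thursday, which is a business day, so no adjustment is needed.
Deadline: 13 January 2028.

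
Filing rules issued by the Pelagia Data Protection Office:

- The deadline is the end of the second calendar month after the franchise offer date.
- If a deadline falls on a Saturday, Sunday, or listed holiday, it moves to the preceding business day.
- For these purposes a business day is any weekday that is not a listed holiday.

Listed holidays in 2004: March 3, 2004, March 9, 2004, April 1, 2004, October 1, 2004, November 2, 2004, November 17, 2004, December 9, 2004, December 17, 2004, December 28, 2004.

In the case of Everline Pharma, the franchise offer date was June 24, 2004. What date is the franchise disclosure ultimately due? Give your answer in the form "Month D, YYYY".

2 months after June 24, 2004 is August 2004; that month ends on August 31, 2004.
August 31, 2004 falls on a Tuesday, which is a business day, so no adjustment is needed.
The final due date is August 31, 2004.

August 31, 2004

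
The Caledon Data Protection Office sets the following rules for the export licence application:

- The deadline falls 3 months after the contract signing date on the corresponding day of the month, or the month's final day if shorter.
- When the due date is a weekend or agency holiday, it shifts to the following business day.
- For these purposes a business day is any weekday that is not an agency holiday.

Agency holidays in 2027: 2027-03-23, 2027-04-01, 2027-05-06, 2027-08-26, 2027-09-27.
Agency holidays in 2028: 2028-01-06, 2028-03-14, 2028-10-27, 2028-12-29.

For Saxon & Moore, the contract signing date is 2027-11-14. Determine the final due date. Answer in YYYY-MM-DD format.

Moving 3 months forward from 2027-11-14 on the corresponding day gives 2028-02-14.
2028-02-14 falls on a Monday, which is a business day, so no adjustment is needed.
Final deadline: 2028-02-14.

2028-02-14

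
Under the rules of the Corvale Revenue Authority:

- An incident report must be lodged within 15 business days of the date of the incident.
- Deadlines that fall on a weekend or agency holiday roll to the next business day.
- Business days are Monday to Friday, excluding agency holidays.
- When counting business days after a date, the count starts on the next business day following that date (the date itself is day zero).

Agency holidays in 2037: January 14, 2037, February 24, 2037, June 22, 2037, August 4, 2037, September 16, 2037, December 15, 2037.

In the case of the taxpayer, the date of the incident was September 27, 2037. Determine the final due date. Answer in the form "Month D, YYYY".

October 16, 2037

15 business days after September 27, 2037, excluding weekends and holidays, is October 16, 2037.
October 16, 2037 falls on a Friday, which is a business day, so no adjustment is needed.
Final deadline: October 16, 2037.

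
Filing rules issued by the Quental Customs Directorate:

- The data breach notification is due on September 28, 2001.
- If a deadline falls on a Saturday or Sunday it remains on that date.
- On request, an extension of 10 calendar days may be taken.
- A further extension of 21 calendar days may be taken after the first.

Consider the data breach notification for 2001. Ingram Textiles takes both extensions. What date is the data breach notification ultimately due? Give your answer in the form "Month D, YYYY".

The stated deadline is September 28, 2001.
September 28, 2001 falls on a Friday. The rules make no weekend/holiday allowance, so it remains September 28, 2001.
With the 10-day extension, September 28, 2001 becomes October 8, 2001.
October 8, 2001 falls on a Monday. The rules make no weekend/holiday allowance, so it remains October 8, 2001.
With the 21-day extension, October 8, 2001 becomes October 29, 2001.
October 29, 2001 falls on a Monday. The rules make no weekend/holiday allowance, so it remains October 29, 2001.
So the filing is due October 29, 2001.

October 29, 2001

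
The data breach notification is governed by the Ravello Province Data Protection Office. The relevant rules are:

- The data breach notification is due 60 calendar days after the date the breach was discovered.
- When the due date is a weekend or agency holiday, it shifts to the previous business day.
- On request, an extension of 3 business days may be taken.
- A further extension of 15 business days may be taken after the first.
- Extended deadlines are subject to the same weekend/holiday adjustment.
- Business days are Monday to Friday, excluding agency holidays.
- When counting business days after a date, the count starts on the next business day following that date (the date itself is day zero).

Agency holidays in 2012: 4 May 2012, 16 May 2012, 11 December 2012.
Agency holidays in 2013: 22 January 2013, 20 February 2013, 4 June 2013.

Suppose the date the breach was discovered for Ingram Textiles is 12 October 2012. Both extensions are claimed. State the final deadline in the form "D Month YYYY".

4 January 2013

Trigger date 12 October 2012 + 60 calendar days = 11 December 2012.
11 December 2012 is a listed holiday; the preceding business day is 10 December 2012 (Monday).
Counting 3 further business days from 10 December 2012 reaches 14 December 2012.
14 December 2012 (Friday) is already a business day.
Counting 15 further business days from 14 December 2012 reaches 4 January 2013.
Since 4 January 2013 is a Friday and not a holiday, the date is unchanged.
So the filing is due 4 January 2013.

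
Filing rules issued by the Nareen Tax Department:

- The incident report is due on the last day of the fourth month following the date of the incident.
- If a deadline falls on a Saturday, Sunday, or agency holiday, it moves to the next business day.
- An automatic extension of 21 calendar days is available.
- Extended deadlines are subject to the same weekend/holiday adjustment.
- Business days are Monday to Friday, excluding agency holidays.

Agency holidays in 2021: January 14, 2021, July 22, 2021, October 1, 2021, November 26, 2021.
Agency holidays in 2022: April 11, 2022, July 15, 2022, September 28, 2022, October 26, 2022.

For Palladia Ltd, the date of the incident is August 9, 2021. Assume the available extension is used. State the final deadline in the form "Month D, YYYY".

4 months after August 9, 2021 falls in December 2021; the last day of that month is December 31, 2021.
December 31, 2021 (Friday) is already a business day.
Add the 21 calendar-day extension to December 31, 2021: January 21, 2022.
January 21, 2022 (Friday) is already a business day.
Final deadline: January 21, 2022.

January 21, 2022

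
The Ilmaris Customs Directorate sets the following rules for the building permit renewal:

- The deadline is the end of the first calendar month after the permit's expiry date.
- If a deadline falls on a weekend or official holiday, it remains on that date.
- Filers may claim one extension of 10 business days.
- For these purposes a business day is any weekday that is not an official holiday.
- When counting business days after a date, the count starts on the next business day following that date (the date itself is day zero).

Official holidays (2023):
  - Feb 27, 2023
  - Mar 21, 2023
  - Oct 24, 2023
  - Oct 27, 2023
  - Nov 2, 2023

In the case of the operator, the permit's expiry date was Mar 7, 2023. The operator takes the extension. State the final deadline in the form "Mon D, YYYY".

1 month after Mar 7, 2023 is April 2023; that month ends on Apr 30, 2023.
Apr 30, 2023 falls on a Sunday. The rules make no weekend/holiday allowance, so it remains Apr 30, 2023.
The 10-business-day extension runs from Apr 30, 2023 to May 12, 2023.
May 12, 2023 falls on a Friday. The rules make no weekend/holiday allowance, so it remains May 12, 2023.
So the filing is due May 12, 2023.

May 12, 2023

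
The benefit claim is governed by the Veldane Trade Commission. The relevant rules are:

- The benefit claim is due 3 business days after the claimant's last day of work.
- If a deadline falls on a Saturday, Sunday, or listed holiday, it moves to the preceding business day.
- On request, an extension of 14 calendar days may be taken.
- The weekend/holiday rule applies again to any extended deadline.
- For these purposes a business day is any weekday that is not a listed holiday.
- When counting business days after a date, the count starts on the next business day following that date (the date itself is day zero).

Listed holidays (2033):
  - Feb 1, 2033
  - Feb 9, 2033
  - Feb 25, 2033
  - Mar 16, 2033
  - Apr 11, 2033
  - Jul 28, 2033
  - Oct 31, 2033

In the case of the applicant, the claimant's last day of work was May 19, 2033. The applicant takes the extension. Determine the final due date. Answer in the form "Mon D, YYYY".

Jun 7, 2033

Counting 3 business days after May 19, 2033 (skipping weekends and listed holidays) reaches May 24, 2033.
Since May 24, 2033 is a Tuesday and not a holiday, the date is unchanged.
Applying the 14-calendar-day extension: May 24, 2033 + 14 days = Jun 7, 2033.
Since Jun 7, 2033 is a Tuesday and not a holiday, the date is unchanged.
Final deadline: Jun 7, 2033.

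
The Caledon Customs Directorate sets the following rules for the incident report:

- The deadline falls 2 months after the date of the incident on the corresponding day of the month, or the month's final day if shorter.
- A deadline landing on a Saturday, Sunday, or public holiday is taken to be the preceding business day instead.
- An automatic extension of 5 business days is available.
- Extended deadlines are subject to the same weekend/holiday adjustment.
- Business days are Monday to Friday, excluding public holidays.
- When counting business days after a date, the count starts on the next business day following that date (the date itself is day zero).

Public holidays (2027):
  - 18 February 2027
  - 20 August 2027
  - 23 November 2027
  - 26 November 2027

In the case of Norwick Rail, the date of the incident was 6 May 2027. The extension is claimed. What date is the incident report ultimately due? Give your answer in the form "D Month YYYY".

Moving 2 months forward from 6 May 2027 on the corresponding day gives 6 July 2027.
6 July 2027 (Tuesday) is already a business day.
The 5-business-day extension runs from 6 July 2027 to 13 July 2027.
Since 13 July 2027 is a Tuesday and not a holiday, the date is unchanged.
Deadline: 13 July 2027.

13 July 2027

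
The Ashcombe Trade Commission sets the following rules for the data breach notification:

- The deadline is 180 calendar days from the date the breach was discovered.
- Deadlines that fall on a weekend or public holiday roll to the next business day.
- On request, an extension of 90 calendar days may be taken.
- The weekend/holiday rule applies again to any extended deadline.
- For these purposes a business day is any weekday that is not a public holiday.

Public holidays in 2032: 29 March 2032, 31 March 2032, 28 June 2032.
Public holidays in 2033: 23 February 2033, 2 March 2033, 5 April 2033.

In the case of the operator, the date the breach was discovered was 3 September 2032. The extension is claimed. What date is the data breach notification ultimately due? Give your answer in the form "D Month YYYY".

1 June 2033

Trigger date 3 September 2032 + 180 calendar days = 2 March 2033.
2 March 2033 is a listed holiday; the next business day is 3 March 2033 (Thursday).
Add the 90 calendar-day extension to 3 March 2033: 1 June 2033.
1 June 2033 is a Wednesday and not a listed holiday, so it stands.
Deadline: 1 June 2033.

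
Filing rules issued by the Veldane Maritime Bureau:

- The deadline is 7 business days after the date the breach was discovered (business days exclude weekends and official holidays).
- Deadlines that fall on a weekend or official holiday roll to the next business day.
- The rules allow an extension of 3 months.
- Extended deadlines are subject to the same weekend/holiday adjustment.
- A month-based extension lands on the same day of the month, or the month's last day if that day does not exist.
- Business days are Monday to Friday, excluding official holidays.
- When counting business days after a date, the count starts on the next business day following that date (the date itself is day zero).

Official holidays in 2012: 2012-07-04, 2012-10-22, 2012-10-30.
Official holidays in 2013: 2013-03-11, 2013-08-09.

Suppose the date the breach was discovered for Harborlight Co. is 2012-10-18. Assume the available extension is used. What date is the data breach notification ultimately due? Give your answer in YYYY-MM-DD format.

Starting the day after 2012-10-18 and counting 7 business days lands on 2012-10-31.
2012-10-31 (Wednesday) is already a business day.
The 3 months extension carries 2012-10-31 to 2013-01-31.
Since 2013-01-31 is a Thursday and not a holiday, the date is unchanged.
Final deadline: 2013-01-31.

2013-01-31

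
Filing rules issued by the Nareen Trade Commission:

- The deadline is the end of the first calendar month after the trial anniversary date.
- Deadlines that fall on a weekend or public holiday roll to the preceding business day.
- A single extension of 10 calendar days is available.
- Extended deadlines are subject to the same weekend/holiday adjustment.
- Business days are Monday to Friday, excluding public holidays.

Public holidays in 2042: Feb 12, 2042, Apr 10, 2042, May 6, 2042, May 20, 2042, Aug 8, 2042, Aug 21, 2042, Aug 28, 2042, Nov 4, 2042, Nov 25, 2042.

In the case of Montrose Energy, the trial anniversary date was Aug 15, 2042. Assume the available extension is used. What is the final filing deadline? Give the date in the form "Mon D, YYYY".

1 month after Aug 15, 2042 falls in September 2042; the last day of that month is Sep 30, 2042.
Sep 30, 2042 falls on a Tuesday, which is a business day, so no adjustment is needed.
With the 10-day extension, Sep 30, 2042 becomes Oct 10, 2042.
Oct 10, 2042 (Friday) is already a business day.
The final due date is Oct 10, 2042.

Oct 10, 2042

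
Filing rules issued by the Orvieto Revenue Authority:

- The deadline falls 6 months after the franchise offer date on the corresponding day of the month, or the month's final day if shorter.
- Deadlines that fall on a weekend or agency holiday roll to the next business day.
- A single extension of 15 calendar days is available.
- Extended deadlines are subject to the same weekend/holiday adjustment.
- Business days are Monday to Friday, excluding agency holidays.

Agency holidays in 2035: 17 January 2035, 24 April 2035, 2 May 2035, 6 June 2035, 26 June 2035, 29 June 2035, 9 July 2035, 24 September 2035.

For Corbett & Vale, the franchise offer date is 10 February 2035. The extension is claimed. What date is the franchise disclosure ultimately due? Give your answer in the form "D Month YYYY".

Moving 6 months forward from 10 February 2035 on the corresponding day gives 10 August 2035.
Since 10 August 2035 is a Friday and not a holiday, the date is unchanged.
With the 15-day extension, 10 August 2035 becomes 25 August 2035.
Because 25 August 2035 is a Saturday, the deadline becomes 27 August 2035 (Monday).
So the filing is due 27 August 2035.

27 August 2035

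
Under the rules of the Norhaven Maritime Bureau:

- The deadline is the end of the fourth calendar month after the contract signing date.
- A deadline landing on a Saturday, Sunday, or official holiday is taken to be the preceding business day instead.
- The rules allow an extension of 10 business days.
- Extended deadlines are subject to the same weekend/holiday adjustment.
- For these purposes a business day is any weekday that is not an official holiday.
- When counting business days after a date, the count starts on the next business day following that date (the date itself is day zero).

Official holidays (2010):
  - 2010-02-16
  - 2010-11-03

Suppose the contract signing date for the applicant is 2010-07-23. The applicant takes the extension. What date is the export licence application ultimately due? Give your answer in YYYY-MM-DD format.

The fourth month after 2010-07-23 is November 2010, whose last day is 2010-11-30.
2010-11-30 falls on a Tuesday, which is a business day, so no adjustment is needed.
The 10-business-day extension runs from 2010-11-30 to 2010-12-14.
2010-12-14 falls on a Tuesday, which is a business day, so no adjustment is needed.
Final deadline: 2010-12-14.

2010-12-14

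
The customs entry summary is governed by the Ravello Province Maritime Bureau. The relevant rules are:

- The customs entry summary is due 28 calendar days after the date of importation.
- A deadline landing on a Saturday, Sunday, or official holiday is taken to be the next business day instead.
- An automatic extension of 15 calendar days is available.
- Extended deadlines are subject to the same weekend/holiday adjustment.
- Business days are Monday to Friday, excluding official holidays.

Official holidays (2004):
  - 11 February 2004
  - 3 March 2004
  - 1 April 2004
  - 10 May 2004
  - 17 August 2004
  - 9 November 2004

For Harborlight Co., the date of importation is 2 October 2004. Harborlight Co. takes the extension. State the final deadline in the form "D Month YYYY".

16 November 2004

Adding 28 calendar days to 2 October 2004 gives 30 October 2004.
Because 30 October 2004 is a Saturday, the deadline becomes 1 November 2004 (Monday).
With the 15-day extension, 1 November 2004 becomes 16 November 2004.
16 November 2004 (Tuesday) is already a business day.
The final due date is 16 November 2004.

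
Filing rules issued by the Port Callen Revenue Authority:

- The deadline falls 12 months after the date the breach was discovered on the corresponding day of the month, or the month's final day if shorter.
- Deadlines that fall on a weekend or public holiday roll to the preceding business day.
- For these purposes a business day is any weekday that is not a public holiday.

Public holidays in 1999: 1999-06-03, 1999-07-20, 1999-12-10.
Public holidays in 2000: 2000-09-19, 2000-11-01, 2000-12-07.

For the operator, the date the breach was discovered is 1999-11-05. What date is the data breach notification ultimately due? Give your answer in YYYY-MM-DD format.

2000-11-03

12 months after 1999-11-05, on the same day of the month, is 2000-11-05.
2000-11-05 is a Sunday; the preceding business day is 2000-11-03 (Friday).
So the filing is due 2000-11-03.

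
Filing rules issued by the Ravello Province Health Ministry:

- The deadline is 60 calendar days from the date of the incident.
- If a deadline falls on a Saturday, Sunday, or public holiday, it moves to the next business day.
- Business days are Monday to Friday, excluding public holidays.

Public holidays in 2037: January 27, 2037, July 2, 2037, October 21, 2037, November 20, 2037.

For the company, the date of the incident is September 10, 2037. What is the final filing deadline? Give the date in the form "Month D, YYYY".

60 calendar days after September 10, 2037 is November 9, 2037.
November 9, 2037 (Monday) is already a business day.
So the filing is due November 9, 2037.

November 9, 2037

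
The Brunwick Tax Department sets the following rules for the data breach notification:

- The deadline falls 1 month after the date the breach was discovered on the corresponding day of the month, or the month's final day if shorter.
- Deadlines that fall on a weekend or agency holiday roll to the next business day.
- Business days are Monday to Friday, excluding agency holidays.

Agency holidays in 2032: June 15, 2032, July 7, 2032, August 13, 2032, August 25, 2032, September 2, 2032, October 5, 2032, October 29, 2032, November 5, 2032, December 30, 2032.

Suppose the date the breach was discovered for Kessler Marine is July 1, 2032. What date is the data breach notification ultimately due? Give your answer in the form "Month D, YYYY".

1 month after July 1, 2032, on the same day of the month, is August 1, 2032.
Because August 1, 2032 is a Sunday, the deadline becomes August 2, 2032 (Monday).
So the filing is due August 2, 2032.

August 2, 2032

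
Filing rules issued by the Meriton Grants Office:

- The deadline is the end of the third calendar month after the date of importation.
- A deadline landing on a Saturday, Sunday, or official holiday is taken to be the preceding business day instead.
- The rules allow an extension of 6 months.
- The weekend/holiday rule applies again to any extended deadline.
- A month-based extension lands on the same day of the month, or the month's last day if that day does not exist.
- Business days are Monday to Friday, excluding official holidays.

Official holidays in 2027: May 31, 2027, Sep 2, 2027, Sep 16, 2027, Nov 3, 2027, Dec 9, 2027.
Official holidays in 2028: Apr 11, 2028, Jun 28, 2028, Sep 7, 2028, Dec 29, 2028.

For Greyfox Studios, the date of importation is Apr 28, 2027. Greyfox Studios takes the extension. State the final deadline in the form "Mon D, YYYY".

Jan 28, 2028

3 months after Apr 28, 2027 is July 2027; that month ends on Jul 31, 2027.
Jul 31, 2027 falls on a Saturday. Rolling to the preceding business day gives Jul 30, 2027, a Friday.
Add 6 months to Jul 30, 2027: Jan 30, 2028.
Jan 30, 2028 falls on a Sunday. Rolling to the preceding business day gives Jan 28, 2028, a Friday.
Final deadline: Jan 28, 2028.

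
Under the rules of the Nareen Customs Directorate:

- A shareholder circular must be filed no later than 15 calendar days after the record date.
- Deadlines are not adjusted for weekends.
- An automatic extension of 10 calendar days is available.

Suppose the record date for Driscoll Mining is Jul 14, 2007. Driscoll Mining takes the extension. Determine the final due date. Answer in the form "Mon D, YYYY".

Trigger date Jul 14, 2007 + 15 calendar days = Jul 29, 2007.
Jul 29, 2007 falls on a Sunday. The rules make no weekend/holiday allowance, so it remains Jul 29, 2007.
With the 10-day extension, Jul 29, 2007 becomes Aug 8, 2007.
Aug 8, 2007 falls on a Wednesday. The rules make no weekend/holiday allowance, so it remains Aug 8, 2007.
So the filing is due Aug 8, 2007.

Aug 8, 2007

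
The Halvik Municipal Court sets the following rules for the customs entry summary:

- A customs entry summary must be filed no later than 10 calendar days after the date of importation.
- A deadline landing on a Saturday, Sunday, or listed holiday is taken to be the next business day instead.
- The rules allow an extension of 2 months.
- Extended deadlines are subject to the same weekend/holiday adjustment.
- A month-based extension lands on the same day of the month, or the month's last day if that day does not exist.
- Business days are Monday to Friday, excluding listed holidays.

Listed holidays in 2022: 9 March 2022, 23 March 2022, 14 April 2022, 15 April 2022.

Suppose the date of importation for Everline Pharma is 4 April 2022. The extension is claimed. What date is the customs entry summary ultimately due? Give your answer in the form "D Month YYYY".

20 June 2022

Adding 10 calendar days to 4 April 2022 gives 14 April 2022.
14 April 2022 is a listed holiday, so it moves to the next business day, 18 April 2022 (Monday).
The 2 months extension carries 18 April 2022 to 18 June 2022.
18 June 2022 is a Saturday; the next business day is 20 June 2022 (Monday).
The final due date is 20 June 2022.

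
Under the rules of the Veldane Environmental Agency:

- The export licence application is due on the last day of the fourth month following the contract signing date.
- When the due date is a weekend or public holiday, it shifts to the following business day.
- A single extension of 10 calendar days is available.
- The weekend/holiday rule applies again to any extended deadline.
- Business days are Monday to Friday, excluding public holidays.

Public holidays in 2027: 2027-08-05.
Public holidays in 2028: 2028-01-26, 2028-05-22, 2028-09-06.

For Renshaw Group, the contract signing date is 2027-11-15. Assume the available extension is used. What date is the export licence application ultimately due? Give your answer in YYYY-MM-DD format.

4 months after 2027-11-15 falls in March 2028; the last day of that month is 2028-03-31.
2028-03-31 is a Friday and not a listed holiday, so it stands.
Add the 10 calendar-day extension to 2028-03-31: 2028-04-10.
2028-04-10 is a Monday and not a listed holiday, so it stands.
The final due date is 2028-04-10.

2028-04-10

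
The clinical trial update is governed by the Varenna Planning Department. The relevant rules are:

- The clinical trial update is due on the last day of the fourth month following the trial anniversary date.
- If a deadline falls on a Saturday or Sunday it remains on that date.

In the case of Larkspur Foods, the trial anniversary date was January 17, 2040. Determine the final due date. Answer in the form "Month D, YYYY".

May 31, 2040

4 months after January 17, 2040 is May 2040; that month ends on May 31, 2040.
May 31, 2040 is a Thursday; no weekend or holiday adjustment applies.
Final deadline: May 31, 2040.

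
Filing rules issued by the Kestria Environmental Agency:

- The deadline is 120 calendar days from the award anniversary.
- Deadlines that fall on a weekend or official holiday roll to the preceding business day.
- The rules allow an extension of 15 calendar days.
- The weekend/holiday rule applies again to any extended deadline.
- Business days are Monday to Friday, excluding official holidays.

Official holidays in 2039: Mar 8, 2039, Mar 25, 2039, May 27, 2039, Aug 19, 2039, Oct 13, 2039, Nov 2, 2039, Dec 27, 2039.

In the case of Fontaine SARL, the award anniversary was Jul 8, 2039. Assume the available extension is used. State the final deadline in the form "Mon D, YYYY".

Nov 18, 2039

120 calendar days after Jul 8, 2039 is Nov 5, 2039.
Nov 5, 2039 is a Saturday, so it moves to the preceding business day, Nov 4, 2039 (Friday).
With the 15-day extension, Nov 4, 2039 becomes Nov 19, 2039.
Nov 19, 2039 is a Saturday, so it moves to the preceding business day, Nov 18, 2039 (Friday).
The final due date is Nov 18, 2039.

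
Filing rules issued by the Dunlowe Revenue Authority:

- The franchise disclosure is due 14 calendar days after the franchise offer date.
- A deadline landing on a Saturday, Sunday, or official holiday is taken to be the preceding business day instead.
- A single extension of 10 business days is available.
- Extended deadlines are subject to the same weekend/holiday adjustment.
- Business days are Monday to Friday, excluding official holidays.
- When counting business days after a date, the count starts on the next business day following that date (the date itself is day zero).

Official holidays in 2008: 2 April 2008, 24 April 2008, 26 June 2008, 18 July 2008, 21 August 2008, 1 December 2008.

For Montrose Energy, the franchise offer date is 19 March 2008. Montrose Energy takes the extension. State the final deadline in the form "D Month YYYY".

From 19 March 2008, 14 calendar days later is 2 April 2008.
2 April 2008 is a listed holiday; the preceding business day is 1 April 2008 (Tuesday).
Applying the 10-business-day extension: 10 business days after 1 April 2008 is 16 April 2008.
16 April 2008 falls on a Wednesday, which is a business day, so no adjustment is needed.
The final due date is 16 April 2008.

16 April 2008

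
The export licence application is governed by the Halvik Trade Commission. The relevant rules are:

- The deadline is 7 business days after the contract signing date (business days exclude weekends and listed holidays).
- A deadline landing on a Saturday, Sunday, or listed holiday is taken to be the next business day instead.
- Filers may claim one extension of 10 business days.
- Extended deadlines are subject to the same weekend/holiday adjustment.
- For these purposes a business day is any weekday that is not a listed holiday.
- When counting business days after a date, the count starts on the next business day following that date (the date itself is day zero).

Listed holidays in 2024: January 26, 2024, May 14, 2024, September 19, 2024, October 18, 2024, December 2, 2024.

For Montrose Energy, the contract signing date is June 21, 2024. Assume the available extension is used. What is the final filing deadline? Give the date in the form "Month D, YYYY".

July 16, 2024

Counting 7 business days after June 21, 2024 (skipping weekends and listed holidays) reaches July 2, 2024.
Since July 2, 2024 is a Tuesday and not a holiday, the date is unchanged.
Counting 10 further business days from July 2, 2024 reaches July 16, 2024.
Since July 16, 2024 is a Tuesday and not a holiday, the date is unchanged.
The final due date is July 16, 2024.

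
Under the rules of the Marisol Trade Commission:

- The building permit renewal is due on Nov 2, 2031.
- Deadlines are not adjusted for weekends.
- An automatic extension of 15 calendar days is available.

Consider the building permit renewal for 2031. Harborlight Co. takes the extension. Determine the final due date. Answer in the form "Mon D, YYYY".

The stated deadline is Nov 2, 2031.
No adjustment is made for weekends or holidays, so Nov 2, 2031 stands.
Applying the 15-calendar-day extension: Nov 2, 2031 + 15 days = Nov 17, 2031.
Nov 17, 2031 is a Monday; no weekend or holiday adjustment applies.
Final deadline: Nov 17, 2031.

Nov 17, 2031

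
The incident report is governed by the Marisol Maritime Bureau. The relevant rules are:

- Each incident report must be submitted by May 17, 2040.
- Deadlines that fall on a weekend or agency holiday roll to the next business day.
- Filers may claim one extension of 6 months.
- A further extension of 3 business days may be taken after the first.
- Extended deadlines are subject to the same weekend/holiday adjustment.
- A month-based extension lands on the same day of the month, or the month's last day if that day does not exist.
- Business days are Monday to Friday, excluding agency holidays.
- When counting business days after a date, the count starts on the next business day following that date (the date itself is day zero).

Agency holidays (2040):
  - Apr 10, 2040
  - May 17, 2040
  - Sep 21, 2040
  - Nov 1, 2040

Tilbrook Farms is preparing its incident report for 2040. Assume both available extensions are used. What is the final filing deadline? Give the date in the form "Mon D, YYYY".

Nov 22, 2040

Start from the fixed due date, May 17, 2040.
May 17, 2040 falls on a listed holiday. Rolling to the next business day gives May 18, 2040, a Friday.
Add 6 months to May 18, 2040: Nov 18, 2040.
Nov 18, 2040 is a Sunday, so it moves to the next business day, Nov 19, 2040 (Monday).
The 3-business-day extension runs from Nov 19, 2040 to Nov 22, 2040.
Since Nov 22, 2040 is a Thursday and not a holiday, the date is unchanged.
Final deadline: Nov 22, 2040.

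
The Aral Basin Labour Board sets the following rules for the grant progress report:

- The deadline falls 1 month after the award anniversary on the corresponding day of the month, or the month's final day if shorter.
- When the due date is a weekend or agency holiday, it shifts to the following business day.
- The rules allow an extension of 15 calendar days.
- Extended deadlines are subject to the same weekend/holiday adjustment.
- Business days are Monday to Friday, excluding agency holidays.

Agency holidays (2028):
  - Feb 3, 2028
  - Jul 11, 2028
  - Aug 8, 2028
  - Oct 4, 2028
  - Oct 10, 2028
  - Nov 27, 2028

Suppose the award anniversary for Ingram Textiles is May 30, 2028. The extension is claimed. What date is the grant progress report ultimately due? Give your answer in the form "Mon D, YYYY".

1 month after May 30, 2028, on the same day of the month, is Jun 30, 2028.
Jun 30, 2028 falls on a Friday, which is a business day, so no adjustment is needed.
The 15-calendar-day extension moves the deadline from Jun 30, 2028 to Jul 15, 2028.
Jul 15, 2028 is a Saturday, so it moves to the next business day, Jul 17, 2028 (Monday).
Deadline: Jul 17, 2028.

Jul 17, 2028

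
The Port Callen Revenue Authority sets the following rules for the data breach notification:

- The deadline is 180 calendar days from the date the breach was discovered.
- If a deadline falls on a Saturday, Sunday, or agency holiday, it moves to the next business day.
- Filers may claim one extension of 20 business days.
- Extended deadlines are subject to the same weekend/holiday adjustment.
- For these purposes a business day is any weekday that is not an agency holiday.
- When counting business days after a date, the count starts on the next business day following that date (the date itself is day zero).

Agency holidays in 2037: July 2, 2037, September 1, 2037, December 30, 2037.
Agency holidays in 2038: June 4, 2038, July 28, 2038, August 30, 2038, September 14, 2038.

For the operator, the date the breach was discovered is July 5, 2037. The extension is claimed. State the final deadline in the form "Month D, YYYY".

January 29, 2038

Trigger date July 5, 2037 + 180 calendar days = January 1, 2038.
January 1, 2038 is a Friday and not a listed holiday, so it stands.
The 20-business-day extension runs from January 1, 2038 to January 29, 2038.
January 29, 2038 is a Friday and not a listed holiday, so it stands.
Final deadline: January 29, 2038.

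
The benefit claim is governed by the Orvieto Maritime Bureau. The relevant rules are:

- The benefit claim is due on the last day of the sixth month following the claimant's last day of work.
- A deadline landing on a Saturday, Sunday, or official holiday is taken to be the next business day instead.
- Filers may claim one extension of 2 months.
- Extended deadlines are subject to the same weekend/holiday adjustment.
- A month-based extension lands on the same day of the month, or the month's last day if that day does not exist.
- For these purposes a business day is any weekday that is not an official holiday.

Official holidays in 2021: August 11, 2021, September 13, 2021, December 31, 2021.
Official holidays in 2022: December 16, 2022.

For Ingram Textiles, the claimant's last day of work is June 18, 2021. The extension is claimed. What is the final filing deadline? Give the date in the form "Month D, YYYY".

6 months after June 18, 2021 is December 2021; that month ends on December 31, 2021.
December 31, 2021 is a listed holiday, so it moves to the next business day, January 3, 2022 (Monday).
Applying the 2 months extension: 2 months after January 3, 2022 is March 3, 2022.
March 3, 2022 falls on a Thursday, which is a business day, so no adjustment is needed.
So the filing is due March 3, 2022.

March 3, 2022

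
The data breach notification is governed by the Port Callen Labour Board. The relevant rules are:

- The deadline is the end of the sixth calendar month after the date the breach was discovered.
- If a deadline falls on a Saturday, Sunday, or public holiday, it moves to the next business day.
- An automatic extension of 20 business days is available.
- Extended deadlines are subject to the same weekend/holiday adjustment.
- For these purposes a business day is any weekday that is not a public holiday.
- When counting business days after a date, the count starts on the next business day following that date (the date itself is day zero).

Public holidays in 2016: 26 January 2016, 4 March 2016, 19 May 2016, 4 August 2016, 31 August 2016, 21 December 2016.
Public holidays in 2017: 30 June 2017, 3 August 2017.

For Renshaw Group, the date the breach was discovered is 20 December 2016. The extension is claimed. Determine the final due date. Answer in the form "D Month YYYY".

31 July 2017

6 months after 20 December 2016 falls in June 2017; the last day of that month is 30 June 2017.
Because 30 June 2017 is a listed holiday, the deadline becomes 3 July 2017 (Monday).
The 20-business-day extension runs from 3 July 2017 to 31 July 2017.
Since 31 July 2017 is a Monday and not a holiday, the date is unchanged.
Final deadline: 31 July 2017.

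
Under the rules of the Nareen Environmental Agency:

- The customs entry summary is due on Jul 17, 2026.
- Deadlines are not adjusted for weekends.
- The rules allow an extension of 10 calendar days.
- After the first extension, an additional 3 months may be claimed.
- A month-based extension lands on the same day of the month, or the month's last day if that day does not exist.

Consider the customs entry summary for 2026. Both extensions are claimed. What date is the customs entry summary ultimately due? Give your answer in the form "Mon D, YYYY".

The stated deadline is Jul 17, 2026.
Jul 17, 2026 falls on a Friday. The rules make no weekend/holiday allowance, so it remains Jul 17, 2026.
Applying the 10-calendar-day extension: Jul 17, 2026 + 10 days = Jul 27, 2026.
Jul 27, 2026 is a Monday; no weekend or holiday adjustment applies.
Applying the 3 months extension: 3 months after Jul 27, 2026 is Oct 27, 2026.
No adjustment is made for weekends or holidays, so Oct 27, 2026 stands.
The final due date is Oct 27, 2026.

Oct 27, 2026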